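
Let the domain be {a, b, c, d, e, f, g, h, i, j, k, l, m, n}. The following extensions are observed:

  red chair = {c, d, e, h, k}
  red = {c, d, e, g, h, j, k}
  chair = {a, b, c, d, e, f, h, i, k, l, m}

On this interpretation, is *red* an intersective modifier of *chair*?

yes

⟦red⟧ ∩ ⟦chair⟧ = {c, d, e, g, h, j, k} ∩ {a, b, c, d, e, f, h, i, k, l, m} = {c, d, e, h, k}
Observed ⟦red chair⟧ = {c, d, e, h, k}.
These coincide, so the modifier is intersective here.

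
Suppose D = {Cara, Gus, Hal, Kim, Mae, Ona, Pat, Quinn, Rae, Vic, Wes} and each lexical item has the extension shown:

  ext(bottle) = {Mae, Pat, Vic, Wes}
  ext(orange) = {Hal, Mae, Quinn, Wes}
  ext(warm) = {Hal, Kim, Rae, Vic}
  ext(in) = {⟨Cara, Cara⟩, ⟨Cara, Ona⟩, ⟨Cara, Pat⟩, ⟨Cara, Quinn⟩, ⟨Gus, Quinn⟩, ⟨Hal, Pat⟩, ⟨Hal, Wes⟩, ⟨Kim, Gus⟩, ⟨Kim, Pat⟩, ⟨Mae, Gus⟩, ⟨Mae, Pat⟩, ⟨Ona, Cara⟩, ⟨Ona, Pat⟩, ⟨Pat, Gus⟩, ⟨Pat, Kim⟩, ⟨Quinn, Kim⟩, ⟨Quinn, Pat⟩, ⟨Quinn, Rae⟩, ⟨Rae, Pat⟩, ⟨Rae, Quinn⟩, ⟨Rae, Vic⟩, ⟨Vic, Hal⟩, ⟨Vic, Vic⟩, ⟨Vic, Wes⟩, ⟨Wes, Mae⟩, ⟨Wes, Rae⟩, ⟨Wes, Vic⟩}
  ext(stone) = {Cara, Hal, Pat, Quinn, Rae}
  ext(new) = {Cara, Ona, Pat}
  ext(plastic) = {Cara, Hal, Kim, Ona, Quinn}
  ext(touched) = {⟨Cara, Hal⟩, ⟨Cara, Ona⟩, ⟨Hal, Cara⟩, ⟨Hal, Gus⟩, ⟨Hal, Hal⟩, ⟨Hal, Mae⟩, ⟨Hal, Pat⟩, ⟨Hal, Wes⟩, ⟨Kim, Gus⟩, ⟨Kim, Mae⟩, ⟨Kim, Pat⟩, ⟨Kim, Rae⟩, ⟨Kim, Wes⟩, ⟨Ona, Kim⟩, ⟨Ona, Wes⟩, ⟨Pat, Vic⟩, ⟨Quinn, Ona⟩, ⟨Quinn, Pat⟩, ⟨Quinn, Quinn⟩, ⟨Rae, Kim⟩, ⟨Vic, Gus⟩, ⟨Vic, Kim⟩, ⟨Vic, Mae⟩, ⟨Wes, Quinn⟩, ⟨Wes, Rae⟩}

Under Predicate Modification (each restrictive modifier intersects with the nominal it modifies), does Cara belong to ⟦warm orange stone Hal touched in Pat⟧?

⟦Hal touched⟧ = {x : ⟨Hal, x⟩ ∈ ⟦touched⟧} = {Cara, Gus, Hal, Mae, Pat, Wes}
⟦in Pat⟧ = {x : ⟨x, Pat⟩ ∈ ⟦in⟧} = {Cara, Hal, Kim, Mae, Ona, Quinn, Rae}
⟦stone⟧ = {Cara, Hal, Pat, Quinn, Rae}
… ∩ ⟦Hal touched⟧ = {Cara, Hal, Pat, Quinn, Rae} ∩ {Cara, Gus, Hal, Mae, Pat, Wes} = {Cara, Hal, Pat}
… ∩ ⟦in Pat⟧ = {Cara, Hal, Pat} ∩ {Cara, Hal, Kim, Mae, Ona, Quinn, Rae} = {Cara, Hal}
… ∩ ⟦warm⟧ = {Cara, Hal} ∩ {Hal, Kim, Rae, Vic} = {Hal}
… ∩ ⟦orange⟧ = {Hal} ∩ {Hal, Mae, Quinn, Wes} = {Hal}
⟦warm orange stone Hal touched in Pat⟧ = {Hal}; Cara ∉ this set.

no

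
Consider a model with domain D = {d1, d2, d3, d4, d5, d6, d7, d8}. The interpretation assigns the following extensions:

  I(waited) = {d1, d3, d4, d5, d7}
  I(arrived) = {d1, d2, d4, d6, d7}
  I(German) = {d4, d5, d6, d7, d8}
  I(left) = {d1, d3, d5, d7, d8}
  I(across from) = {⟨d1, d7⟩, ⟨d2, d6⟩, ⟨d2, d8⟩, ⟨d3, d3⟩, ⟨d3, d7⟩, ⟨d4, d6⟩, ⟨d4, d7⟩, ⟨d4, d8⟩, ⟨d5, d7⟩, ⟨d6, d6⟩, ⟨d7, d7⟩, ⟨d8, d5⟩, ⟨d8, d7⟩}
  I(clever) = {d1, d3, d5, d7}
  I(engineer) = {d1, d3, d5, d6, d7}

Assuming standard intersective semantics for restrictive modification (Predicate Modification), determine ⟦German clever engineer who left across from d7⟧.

{d5, d7}

⟦who left⟧ = ⟦left⟧ = {d1, d3, d5, d7, d8}
⟦across from d7⟧ = {x : ⟨x, d7⟩ ∈ ⟦across from⟧} = {d1, d3, d4, d5, d7, d8}
⟦engineer⟧ = {d1, d3, d5, d6, d7}
… ∩ ⟦who left⟧ = {d1, d3, d5, d6, d7} ∩ {d1, d3, d5, d7, d8} = {d1, d3, d5, d7}
… ∩ ⟦across from d7⟧ = {d1, d3, d5, d7} ∩ {d1, d3, d4, d5, d7, d8} = {d1, d3, d5, d7}
… ∩ ⟦German⟧ = {d1, d3, d5, d7} ∩ {d4, d5, d6, d7, d8} = {d5, d7}
… ∩ ⟦clever⟧ = {d5, d7} ∩ {d1, d3, d5, d7} = {d5, d7}
So ⟦German clever engineer who left across from d7⟧ = {d5, d7}.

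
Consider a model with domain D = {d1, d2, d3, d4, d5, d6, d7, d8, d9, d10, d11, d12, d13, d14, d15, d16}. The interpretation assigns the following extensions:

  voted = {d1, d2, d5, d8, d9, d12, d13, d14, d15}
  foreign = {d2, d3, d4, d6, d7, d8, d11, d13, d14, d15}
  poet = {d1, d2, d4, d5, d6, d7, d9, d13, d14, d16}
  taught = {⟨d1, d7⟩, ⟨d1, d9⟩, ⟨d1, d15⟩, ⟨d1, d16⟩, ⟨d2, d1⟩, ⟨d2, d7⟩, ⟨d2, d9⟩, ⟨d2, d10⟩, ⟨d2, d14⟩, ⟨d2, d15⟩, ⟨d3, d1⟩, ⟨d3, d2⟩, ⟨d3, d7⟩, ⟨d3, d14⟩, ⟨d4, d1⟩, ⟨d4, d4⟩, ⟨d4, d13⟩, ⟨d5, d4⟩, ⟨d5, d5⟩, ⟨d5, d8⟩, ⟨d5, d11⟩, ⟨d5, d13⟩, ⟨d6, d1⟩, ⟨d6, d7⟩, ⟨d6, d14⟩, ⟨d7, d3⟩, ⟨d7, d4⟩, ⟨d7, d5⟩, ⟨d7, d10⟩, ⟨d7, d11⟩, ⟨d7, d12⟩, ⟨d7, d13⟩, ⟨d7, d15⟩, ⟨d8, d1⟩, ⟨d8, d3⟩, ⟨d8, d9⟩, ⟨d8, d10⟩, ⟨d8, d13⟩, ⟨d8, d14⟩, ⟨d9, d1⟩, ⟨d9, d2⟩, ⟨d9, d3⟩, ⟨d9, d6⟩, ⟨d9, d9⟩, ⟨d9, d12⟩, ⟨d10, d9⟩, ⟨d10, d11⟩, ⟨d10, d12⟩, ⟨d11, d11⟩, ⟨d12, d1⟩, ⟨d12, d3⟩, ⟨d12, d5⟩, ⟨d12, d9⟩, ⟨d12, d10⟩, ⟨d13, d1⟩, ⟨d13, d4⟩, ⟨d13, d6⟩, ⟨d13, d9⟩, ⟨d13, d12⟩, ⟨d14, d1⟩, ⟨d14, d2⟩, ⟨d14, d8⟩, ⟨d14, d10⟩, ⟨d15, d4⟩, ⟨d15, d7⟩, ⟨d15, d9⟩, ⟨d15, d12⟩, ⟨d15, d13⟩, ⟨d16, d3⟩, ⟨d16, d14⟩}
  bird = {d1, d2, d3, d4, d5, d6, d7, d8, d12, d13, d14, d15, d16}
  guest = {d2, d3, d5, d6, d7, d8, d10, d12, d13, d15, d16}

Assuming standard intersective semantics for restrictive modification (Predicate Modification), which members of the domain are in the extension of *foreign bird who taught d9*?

⟦who taught d9⟧ = {x : ⟨x, d9⟩ ∈ ⟦taught⟧} = {d1, d2, d8, d9, d10, d12, d13, d15}
⟦bird⟧ = {d1, d2, d3, d4, d5, d6, d7, d8, d12, d13, d14, d15, d16}
… ∩ ⟦who taught d9⟧ = {d1, d2, d3, d4, d5, d6, d7, d8, d12, d13, d14, d15, d16} ∩ {d1, d2, d8, d9, d10, d12, d13, d15} = {d1, d2, d8, d12, d13, d15}
… ∩ ⟦foreign⟧ = {d1, d2, d8, d12, d13, d15} ∩ {d2, d3, d4, d6, d7, d8, d11, d13, d14, d15} = {d2, d8, d13, d15}
So ⟦foreign bird who taught d9⟧ = {d2, d8, d13, d15}.

{d2, d8, d13, d15}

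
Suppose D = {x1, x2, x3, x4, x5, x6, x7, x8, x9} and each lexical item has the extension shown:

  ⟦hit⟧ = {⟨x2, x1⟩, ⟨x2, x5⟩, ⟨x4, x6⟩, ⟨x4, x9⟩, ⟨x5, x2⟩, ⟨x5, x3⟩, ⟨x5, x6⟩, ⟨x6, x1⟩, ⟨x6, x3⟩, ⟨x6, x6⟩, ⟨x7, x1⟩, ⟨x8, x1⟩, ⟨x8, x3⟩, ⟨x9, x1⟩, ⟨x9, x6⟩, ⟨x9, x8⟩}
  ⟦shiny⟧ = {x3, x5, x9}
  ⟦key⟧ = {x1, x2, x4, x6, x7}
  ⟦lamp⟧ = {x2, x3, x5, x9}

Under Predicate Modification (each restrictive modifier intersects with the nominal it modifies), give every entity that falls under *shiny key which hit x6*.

{ }

⟦which hit x6⟧ = {x : ⟨x, x6⟩ ∈ ⟦hit⟧} = {x4, x5, x6, x9}
⟦key⟧ = {x1, x2, x4, x6, x7}
… ∩ ⟦which hit x6⟧ = {x1, x2, x4, x6, x7} ∩ {x4, x5, x6, x9} = {x4, x6}
… ∩ ⟦shiny⟧ = {x4, x6} ∩ {x3, x5, x9} = ∅
So ⟦shiny key which hit x6⟧ = { }.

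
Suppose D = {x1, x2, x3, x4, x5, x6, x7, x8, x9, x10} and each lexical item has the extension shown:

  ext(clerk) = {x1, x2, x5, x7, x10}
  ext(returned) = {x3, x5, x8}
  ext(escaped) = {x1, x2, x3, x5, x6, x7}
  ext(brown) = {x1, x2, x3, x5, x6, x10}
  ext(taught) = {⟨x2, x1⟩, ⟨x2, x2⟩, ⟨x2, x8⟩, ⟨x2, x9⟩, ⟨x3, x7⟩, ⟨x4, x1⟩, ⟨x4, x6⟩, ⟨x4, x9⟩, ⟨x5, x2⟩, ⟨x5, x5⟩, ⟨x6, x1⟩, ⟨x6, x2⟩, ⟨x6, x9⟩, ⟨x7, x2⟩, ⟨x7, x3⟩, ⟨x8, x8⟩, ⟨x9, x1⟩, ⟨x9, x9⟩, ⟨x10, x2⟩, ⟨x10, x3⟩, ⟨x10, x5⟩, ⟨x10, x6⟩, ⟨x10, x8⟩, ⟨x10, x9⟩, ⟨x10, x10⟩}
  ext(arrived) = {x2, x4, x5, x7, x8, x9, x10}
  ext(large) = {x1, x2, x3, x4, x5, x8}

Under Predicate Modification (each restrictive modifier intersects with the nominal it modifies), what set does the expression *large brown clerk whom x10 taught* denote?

{x2, x5}

⟦whom x10 taught⟧ = {x : ⟨x10, x⟩ ∈ ⟦taught⟧} = {x2, x3, x5, x6, x8, x9, x10}
⟦clerk⟧ = {x1, x2, x5, x7, x10}
… ∩ ⟦whom x10 taught⟧ = {x1, x2, x5, x7, x10} ∩ {x2, x3, x5, x6, x8, x9, x10} = {x2, x5, x10}
… ∩ ⟦large⟧ = {x2, x5, x10} ∩ {x1, x2, x3, x4, x5, x8} = {x2, x5}
… ∩ ⟦brown⟧ = {x2, x5} ∩ {x1, x2, x3, x5, x6, x10} = {x2, x5}
So ⟦large brown clerk whom x10 taught⟧ = {x2, x5}.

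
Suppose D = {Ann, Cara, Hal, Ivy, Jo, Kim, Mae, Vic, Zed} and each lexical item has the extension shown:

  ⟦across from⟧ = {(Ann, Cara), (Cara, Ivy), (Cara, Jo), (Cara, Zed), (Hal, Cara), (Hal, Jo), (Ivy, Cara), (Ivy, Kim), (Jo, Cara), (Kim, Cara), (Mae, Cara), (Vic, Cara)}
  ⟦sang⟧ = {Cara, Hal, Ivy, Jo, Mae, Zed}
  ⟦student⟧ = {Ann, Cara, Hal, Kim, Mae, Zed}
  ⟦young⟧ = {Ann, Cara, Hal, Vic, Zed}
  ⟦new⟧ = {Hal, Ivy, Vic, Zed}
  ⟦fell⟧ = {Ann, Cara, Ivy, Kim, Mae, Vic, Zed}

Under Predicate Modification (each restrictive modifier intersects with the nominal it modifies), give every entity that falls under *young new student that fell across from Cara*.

{}

⟦that fell⟧ = ⟦fell⟧ = {Ann, Cara, Ivy, Kim, Mae, Vic, Zed}
⟦across from Cara⟧ = {x : ⟨x, Cara⟩ ∈ ⟦across from⟧} = {Ann, Hal, Ivy, Jo, Kim, Mae, Vic}
⟦student⟧ = {Ann, Cara, Hal, Kim, Mae, Zed}
… ∩ ⟦that fell⟧ = {Ann, Cara, Hal, Kim, Mae, Zed} ∩ {Ann, Cara, Ivy, Kim, Mae, Vic, Zed} = {Ann, Cara, Kim, Mae, Zed}
… ∩ ⟦across from Cara⟧ = {Ann, Cara, Kim, Mae, Zed} ∩ {Ann, Hal, Ivy, Jo, Kim, Mae, Vic} = {Ann, Kim, Mae}
… ∩ ⟦young⟧ = {Ann, Kim, Mae} ∩ {Ann, Cara, Hal, Vic, Zed} = {Ann}
… ∩ ⟦new⟧ = {Ann} ∩ {Hal, Ivy, Vic, Zed} = ∅
So ⟦young new student that fell across from Cara⟧ = {}.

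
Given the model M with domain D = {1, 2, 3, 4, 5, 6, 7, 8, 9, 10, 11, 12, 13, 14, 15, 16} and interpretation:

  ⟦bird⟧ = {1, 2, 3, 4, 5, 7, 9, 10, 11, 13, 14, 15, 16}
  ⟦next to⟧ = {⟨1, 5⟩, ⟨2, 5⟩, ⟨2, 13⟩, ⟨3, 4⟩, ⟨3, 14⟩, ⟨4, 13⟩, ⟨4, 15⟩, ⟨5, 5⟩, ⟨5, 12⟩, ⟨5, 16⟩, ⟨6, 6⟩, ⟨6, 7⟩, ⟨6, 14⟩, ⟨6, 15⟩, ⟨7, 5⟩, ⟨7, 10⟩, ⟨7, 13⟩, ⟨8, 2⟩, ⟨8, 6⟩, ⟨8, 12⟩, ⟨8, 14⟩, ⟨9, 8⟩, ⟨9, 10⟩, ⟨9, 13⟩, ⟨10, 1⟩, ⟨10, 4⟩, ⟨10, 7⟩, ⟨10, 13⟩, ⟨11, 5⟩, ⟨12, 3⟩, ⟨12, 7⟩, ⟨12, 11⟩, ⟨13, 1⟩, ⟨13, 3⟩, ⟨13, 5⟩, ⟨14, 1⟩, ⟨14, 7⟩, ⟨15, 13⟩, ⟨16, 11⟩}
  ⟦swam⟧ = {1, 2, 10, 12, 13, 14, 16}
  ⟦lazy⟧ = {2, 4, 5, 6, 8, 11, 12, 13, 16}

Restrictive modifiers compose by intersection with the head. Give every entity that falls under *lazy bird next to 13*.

⟦next to 13⟧ = {x : ⟨x, 13⟩ ∈ ⟦next to⟧} = {2, 4, 7, 9, 10, 15}
⟦bird⟧ = {1, 2, 3, 4, 5, 7, 9, 10, 11, 13, 14, 15, 16}
… ∩ ⟦next to 13⟧ = {1, 2, 3, 4, 5, 7, 9, 10, 11, 13, 14, 15, 16} ∩ {2, 4, 7, 9, 10, 15} = {2, 4, 7, 9, 10, 15}
… ∩ ⟦lazy⟧ = {2, 4, 7, 9, 10, 15} ∩ {2, 4, 5, 6, 8, 11, 12, 13, 16} = {2, 4}
So ⟦lazy bird next to 13⟧ = {2, 4}.

{2, 4}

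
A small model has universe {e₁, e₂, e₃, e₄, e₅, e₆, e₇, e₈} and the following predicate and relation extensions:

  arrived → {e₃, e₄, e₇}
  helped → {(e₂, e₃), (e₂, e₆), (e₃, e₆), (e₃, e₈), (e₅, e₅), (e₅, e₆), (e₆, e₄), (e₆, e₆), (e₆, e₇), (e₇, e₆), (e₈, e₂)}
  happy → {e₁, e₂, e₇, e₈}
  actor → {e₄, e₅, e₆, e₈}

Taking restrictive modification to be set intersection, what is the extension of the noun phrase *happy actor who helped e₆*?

{}

⟦who helped e₆⟧ = {x : ⟨x, e₆⟩ ∈ ⟦helped⟧} = {e₂, e₃, e₅, e₆, e₇}
⟦actor⟧ = {e₄, e₅, e₆, e₈}
… ∩ ⟦who helped e₆⟧ = {e₄, e₅, e₆, e₈} ∩ {e₂, e₃, e₅, e₆, e₇} = {e₅, e₆}
… ∩ ⟦happy⟧ = {e₅, e₆} ∩ {e₁, e₂, e₇, e₈} = ∅
So ⟦happy actor who helped e₆⟧ = {}.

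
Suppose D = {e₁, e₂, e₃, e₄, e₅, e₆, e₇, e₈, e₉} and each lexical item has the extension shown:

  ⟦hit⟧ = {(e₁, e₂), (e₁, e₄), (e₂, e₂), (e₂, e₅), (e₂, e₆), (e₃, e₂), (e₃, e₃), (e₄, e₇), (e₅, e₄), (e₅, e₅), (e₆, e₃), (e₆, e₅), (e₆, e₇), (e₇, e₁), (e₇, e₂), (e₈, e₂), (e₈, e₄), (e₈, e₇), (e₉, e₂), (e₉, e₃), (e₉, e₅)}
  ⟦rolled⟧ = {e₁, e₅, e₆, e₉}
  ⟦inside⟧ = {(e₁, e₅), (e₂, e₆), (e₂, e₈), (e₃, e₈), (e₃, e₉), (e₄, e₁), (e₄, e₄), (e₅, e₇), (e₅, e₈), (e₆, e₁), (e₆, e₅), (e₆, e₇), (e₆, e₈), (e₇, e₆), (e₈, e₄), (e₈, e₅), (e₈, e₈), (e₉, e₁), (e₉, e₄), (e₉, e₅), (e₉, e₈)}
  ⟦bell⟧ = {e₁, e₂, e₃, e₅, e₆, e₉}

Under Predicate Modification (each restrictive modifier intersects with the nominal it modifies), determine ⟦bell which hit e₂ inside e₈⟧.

{e₂, e₃, e₉}

⟦which hit e₂⟧ = {x : ⟨x, e₂⟩ ∈ ⟦hit⟧} = {e₁, e₂, e₃, e₇, e₈, e₉}
⟦inside e₈⟧ = {x : ⟨x, e₈⟩ ∈ ⟦inside⟧} = {e₂, e₃, e₅, e₆, e₈, e₉}
⟦bell⟧ = {e₁, e₂, e₃, e₅, e₆, e₉}
… ∩ ⟦which hit e₂⟧ = {e₁, e₂, e₃, e₅, e₆, e₉} ∩ {e₁, e₂, e₃, e₇, e₈, e₉} = {e₁, e₂, e₃, e₉}
… ∩ ⟦inside e₈⟧ = {e₁, e₂, e₃, e₉} ∩ {e₂, e₃, e₅, e₆, e₈, e₉} = {e₂, e₃, e₉}
So ⟦bell which hit e₂ inside e₈⟧ = {e₂, e₃, e₉}.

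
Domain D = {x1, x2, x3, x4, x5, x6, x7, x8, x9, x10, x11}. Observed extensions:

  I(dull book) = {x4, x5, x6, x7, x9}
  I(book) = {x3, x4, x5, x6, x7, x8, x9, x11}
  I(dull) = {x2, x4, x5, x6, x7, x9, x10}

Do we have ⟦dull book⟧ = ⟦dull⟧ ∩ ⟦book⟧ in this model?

yes

⟦dull⟧ ∩ ⟦book⟧ = {x2, x4, x5, x6, x7, x9, x10} ∩ {x3, x4, x5, x6, x7, x8, x9, x11} = {x4, x5, x6, x7, x9}
Observed ⟦dull book⟧ = {x4, x5, x6, x7, x9}.
These coincide, so the modifier is intersective here.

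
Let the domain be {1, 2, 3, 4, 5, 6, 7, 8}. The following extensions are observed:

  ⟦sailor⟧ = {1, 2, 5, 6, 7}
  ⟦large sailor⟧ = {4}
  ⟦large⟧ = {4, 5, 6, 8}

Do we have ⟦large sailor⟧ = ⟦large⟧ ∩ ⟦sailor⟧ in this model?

no

⟦large⟧ ∩ ⟦sailor⟧ = {4, 5, 6, 8} ∩ {1, 2, 5, 6, 7} = {5, 6}
Observed ⟦large sailor⟧ = {4}.
These differ, so the modifier is not intersective in this model.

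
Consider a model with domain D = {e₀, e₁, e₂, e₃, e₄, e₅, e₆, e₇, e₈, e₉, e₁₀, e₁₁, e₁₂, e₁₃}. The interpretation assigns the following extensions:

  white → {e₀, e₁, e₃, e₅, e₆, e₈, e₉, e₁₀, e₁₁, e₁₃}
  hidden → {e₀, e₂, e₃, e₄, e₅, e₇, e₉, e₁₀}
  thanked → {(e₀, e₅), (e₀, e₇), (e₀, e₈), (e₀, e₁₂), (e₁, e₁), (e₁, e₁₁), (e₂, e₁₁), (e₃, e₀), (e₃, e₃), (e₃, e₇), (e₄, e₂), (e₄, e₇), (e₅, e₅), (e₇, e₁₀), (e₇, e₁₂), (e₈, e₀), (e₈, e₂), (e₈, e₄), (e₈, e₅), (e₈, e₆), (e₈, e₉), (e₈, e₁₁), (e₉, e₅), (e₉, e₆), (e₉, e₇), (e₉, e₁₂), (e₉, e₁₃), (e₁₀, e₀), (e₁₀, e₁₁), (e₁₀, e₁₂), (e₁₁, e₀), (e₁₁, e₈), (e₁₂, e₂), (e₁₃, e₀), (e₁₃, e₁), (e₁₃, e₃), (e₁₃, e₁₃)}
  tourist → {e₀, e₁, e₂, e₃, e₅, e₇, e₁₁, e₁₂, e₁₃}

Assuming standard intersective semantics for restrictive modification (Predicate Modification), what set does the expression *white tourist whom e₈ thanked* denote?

⟦whom e₈ thanked⟧ = {x : ⟨e₈, x⟩ ∈ ⟦thanked⟧} = {e₀, e₂, e₄, e₅, e₆, e₉, e₁₁}
⟦tourist⟧ = {e₀, e₁, e₂, e₃, e₅, e₇, e₁₁, e₁₂, e₁₃}
… ∩ ⟦whom e₈ thanked⟧ = {e₀, e₁, e₂, e₃, e₅, e₇, e₁₁, e₁₂, e₁₃} ∩ {e₀, e₂, e₄, e₅, e₆, e₉, e₁₁} = {e₀, e₂, e₅, e₁₁}
… ∩ ⟦white⟧ = {e₀, e₂, e₅, e₁₁} ∩ {e₀, e₁, e₃, e₅, e₆, e₈, e₉, e₁₀, e₁₁, e₁₃} = {e₀, e₅, e₁₁}
So ⟦white tourist whom e₈ thanked⟧ = {e₀, e₅, e₁₁}.

{e₀, e₅, e₁₁}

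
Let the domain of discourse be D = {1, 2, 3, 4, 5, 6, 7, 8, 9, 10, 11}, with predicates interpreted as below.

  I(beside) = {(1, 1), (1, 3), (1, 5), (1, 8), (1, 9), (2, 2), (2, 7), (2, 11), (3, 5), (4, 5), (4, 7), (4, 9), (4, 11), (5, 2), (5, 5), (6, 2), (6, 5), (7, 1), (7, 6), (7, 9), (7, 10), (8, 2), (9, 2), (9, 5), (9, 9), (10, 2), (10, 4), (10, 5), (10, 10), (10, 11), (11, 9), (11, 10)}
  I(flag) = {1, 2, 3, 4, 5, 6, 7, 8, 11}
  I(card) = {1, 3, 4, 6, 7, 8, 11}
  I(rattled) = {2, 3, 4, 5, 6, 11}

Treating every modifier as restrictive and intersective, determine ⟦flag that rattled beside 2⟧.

⟦that rattled⟧ = ⟦rattled⟧ = {2, 3, 4, 5, 6, 11}
⟦beside 2⟧ = {x : ⟨x, 2⟩ ∈ ⟦beside⟧} = {2, 5, 6, 8, 9, 10}
⟦flag⟧ = {1, 2, 3, 4, 5, 6, 7, 8, 11}
… ∩ ⟦that rattled⟧ = {1, 2, 3, 4, 5, 6, 7, 8, 11} ∩ {2, 3, 4, 5, 6, 11} = {2, 3, 4, 5, 6, 11}
… ∩ ⟦beside 2⟧ = {2, 3, 4, 5, 6, 11} ∩ {2, 5, 6, 8, 9, 10} = {2, 5, 6}
So ⟦flag that rattled beside 2⟧ = {2, 5, 6}.

{2, 5, 6}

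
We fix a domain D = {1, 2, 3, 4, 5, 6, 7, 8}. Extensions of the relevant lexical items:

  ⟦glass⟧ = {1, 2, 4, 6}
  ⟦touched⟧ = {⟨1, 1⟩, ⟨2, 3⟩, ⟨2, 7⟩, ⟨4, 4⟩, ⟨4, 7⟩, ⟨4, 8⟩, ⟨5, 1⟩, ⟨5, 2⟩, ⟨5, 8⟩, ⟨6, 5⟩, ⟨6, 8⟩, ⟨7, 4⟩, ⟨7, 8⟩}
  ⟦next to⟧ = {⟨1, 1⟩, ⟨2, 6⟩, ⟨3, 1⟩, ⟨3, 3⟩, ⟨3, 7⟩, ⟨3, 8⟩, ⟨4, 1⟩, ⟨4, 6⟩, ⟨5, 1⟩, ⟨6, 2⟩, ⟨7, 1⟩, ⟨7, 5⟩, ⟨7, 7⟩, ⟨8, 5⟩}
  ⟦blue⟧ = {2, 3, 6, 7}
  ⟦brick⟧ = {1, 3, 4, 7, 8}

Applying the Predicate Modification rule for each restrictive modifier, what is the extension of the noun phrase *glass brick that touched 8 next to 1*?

{4}

⟦that touched 8⟧ = {x : ⟨x, 8⟩ ∈ ⟦touched⟧} = {4, 5, 6, 7}
⟦next to 1⟧ = {x : ⟨x, 1⟩ ∈ ⟦next to⟧} = {1, 3, 4, 5, 7}
⟦brick⟧ = {1, 3, 4, 7, 8}
… ∩ ⟦that touched 8⟧ = {1, 3, 4, 7, 8} ∩ {4, 5, 6, 7} = {4, 7}
… ∩ ⟦next to 1⟧ = {4, 7} ∩ {1, 3, 4, 5, 7} = {4, 7}
… ∩ ⟦glass⟧ = {4, 7} ∩ {1, 2, 4, 6} = {4}
So ⟦glass brick that touched 8 next to 1⟧ = {4}.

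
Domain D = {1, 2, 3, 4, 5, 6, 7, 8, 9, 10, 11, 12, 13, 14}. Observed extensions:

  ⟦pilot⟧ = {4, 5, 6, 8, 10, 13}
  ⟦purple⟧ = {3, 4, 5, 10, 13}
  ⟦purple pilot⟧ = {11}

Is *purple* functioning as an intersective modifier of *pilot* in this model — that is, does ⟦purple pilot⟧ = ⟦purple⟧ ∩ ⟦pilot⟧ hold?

no

⟦purple⟧ ∩ ⟦pilot⟧ = {3, 4, 5, 10, 13} ∩ {4, 5, 6, 8, 10, 13} = {4, 5, 10, 13}
Observed ⟦purple pilot⟧ = {11}.
These differ, so the modifier is not intersective in this model.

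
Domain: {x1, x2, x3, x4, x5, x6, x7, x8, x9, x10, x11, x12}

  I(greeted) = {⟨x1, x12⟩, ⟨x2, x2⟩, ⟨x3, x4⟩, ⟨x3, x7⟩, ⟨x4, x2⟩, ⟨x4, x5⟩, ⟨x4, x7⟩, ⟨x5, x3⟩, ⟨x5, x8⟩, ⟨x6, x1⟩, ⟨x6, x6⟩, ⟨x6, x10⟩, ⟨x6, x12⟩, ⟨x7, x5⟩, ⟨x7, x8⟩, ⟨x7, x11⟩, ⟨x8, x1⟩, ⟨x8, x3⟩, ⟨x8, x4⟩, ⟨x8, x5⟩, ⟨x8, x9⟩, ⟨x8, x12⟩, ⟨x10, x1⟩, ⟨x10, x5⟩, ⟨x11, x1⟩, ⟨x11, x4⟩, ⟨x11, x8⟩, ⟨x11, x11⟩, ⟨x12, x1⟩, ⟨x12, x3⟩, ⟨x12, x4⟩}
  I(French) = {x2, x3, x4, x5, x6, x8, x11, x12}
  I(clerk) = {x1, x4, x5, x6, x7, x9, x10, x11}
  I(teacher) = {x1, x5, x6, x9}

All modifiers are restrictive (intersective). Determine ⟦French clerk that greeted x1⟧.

⟦that greeted x1⟧ = {x : ⟨x, x1⟩ ∈ ⟦greeted⟧} = {x6, x8, x10, x11, x12}
⟦clerk⟧ = {x1, x4, x5, x6, x7, x9, x10, x11}
… ∩ ⟦that greeted x1⟧ = {x1, x4, x5, x6, x7, x9, x10, x11} ∩ {x6, x8, x10, x11, x12} = {x6, x10, x11}
… ∩ ⟦French⟧ = {x6, x10, x11} ∩ {x2, x3, x4, x5, x6, x8, x11, x12} = {x6, x11}
So ⟦French clerk that greeted x1⟧ = {x6, x11}.

{x6, x11}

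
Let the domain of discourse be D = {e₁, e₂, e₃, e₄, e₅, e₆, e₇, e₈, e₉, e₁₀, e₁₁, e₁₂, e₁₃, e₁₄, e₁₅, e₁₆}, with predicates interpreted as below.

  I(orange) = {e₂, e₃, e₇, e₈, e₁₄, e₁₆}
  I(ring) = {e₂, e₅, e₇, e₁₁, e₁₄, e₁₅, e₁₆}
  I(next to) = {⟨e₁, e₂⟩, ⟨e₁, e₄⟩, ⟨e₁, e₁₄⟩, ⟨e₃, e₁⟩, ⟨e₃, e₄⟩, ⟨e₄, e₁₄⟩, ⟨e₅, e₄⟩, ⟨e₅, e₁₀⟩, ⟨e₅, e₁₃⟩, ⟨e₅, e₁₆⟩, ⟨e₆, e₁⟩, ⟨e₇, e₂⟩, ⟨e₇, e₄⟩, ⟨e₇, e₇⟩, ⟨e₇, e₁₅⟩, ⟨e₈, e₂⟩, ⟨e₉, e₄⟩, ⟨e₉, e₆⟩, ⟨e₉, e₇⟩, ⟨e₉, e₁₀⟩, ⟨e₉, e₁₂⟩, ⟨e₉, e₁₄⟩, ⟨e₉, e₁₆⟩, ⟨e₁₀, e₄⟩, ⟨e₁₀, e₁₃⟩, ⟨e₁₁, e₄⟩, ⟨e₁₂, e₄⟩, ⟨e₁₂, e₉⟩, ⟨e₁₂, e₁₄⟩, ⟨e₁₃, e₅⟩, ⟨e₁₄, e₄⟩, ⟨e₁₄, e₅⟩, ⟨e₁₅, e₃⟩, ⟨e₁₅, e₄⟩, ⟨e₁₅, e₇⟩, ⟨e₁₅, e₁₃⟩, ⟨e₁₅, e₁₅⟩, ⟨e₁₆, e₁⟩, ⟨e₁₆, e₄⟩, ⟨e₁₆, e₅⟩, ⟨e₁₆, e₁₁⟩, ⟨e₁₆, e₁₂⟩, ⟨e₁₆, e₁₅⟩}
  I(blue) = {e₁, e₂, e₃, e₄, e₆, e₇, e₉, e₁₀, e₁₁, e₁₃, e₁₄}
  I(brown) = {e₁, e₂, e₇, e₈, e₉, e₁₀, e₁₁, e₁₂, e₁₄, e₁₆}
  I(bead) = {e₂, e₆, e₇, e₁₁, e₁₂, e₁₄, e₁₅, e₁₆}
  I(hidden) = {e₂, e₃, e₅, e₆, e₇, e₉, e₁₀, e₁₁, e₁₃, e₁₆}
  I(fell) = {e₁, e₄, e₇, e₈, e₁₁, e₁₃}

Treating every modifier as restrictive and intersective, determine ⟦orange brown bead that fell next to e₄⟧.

⟦that fell⟧ = ⟦fell⟧ = {e₁, e₄, e₇, e₈, e₁₁, e₁₃}
⟦next to e₄⟧ = {x : ⟨x, e₄⟩ ∈ ⟦next to⟧} = {e₁, e₃, e₅, e₇, e₉, e₁₀, e₁₁, e₁₂, e₁₄, e₁₅, e₁₆}
⟦bead⟧ = {e₂, e₆, e₇, e₁₁, e₁₂, e₁₄, e₁₅, e₁₆}
… ∩ ⟦that fell⟧ = {e₂, e₆, e₇, e₁₁, e₁₂, e₁₄, e₁₅, e₁₆} ∩ {e₁, e₄, e₇, e₈, e₁₁, e₁₃} = {e₇, e₁₁}
… ∩ ⟦next to e₄⟧ = {e₇, e₁₁} ∩ {e₁, e₃, e₅, e₇, e₉, e₁₀, e₁₁, e₁₂, e₁₄, e₁₅, e₁₆} = {e₇, e₁₁}
… ∩ ⟦orange⟧ = {e₇, e₁₁} ∩ {e₂, e₃, e₇, e₈, e₁₄, e₁₆} = {e₇}
… ∩ ⟦brown⟧ = {e₇} ∩ {e₁, e₂, e₇, e₈, e₉, e₁₀, e₁₁, e₁₂, e₁₄, e₁₆} = {e₇}
So ⟦orange brown bead that fell next to e₄⟧ = {e₇}.

{e₇}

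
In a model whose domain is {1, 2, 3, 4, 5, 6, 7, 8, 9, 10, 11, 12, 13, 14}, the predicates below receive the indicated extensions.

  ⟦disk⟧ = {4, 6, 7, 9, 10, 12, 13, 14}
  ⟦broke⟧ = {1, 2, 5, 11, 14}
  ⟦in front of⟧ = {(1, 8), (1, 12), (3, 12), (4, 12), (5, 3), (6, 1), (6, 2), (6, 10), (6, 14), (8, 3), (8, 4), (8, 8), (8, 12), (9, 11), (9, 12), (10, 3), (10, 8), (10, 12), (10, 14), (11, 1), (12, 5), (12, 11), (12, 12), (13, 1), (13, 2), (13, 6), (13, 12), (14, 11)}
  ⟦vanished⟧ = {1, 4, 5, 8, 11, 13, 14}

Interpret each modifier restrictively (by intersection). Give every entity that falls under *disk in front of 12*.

⟦in front of 12⟧ = {x : ⟨x, 12⟩ ∈ ⟦in front of⟧} = {1, 3, 4, 8, 9, 10, 12, 13}
⟦disk⟧ = {4, 6, 7, 9, 10, 12, 13, 14}
… ∩ ⟦in front of 12⟧ = {4, 6, 7, 9, 10, 12, 13, 14} ∩ {1, 3, 4, 8, 9, 10, 12, 13} = {4, 9, 10, 12, 13}
So ⟦disk in front of 12⟧ = {4, 9, 10, 12, 13}.

{4, 9, 10, 12, 13}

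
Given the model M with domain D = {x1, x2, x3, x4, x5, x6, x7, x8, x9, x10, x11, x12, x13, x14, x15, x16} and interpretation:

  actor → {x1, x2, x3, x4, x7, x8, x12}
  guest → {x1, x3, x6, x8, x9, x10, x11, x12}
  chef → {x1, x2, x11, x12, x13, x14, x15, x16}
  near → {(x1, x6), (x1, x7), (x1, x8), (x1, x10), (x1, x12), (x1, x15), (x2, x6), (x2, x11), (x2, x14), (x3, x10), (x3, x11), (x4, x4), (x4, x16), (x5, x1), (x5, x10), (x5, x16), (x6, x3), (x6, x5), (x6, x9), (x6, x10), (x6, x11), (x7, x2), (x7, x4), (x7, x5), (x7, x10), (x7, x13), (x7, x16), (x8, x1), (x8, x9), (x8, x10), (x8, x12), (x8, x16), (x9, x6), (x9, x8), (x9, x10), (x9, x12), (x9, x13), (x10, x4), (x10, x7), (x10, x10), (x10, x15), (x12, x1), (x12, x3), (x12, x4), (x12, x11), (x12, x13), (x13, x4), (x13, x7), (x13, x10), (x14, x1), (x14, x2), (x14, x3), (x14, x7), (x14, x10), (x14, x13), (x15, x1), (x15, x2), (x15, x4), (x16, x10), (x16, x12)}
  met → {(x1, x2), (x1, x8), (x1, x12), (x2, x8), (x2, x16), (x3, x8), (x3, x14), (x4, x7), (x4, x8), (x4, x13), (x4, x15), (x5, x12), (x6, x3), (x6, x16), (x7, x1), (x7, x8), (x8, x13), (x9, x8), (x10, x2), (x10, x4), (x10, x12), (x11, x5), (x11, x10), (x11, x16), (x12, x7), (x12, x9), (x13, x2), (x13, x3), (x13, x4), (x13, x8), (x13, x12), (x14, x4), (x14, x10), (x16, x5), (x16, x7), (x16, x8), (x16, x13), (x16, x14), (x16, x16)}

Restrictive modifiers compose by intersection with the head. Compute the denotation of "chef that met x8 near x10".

⟦that met x8⟧ = {x : ⟨x, x8⟩ ∈ ⟦met⟧} = {x1, x2, x3, x4, x7, x9, x13, x16}
⟦near x10⟧ = {x : ⟨x, x10⟩ ∈ ⟦near⟧} = {x1, x3, x5, x6, x7, x8, x9, x10, x13, x14, x16}
⟦chef⟧ = {x1, x2, x11, x12, x13, x14, x15, x16}
… ∩ ⟦that met x8⟧ = {x1, x2, x11, x12, x13, x14, x15, x16} ∩ {x1, x2, x3, x4, x7, x9, x13, x16} = {x1, x2, x13, x16}
… ∩ ⟦near x10⟧ = {x1, x2, x13, x16} ∩ {x1, x3, x5, x6, x7, x8, x9, x10, x13, x14, x16} = {x1, x13, x16}
So ⟦chef that met x8 near x10⟧ = {x1, x13, x16}.

{x1, x13, x16}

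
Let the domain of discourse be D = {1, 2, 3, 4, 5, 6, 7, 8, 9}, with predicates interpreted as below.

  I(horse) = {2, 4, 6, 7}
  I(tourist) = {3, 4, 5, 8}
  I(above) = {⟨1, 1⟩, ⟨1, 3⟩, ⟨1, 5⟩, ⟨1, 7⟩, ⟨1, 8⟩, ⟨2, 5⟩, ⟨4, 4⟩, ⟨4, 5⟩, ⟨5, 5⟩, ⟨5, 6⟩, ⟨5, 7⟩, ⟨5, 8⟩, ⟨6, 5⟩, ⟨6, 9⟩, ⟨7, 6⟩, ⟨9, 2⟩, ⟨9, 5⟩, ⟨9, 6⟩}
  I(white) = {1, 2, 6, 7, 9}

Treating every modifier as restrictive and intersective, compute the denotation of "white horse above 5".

{2, 6}

⟦above 5⟧ = {x : ⟨x, 5⟩ ∈ ⟦above⟧} = {1, 2, 4, 5, 6, 9}
⟦horse⟧ = {2, 4, 6, 7}
… ∩ ⟦above 5⟧ = {2, 4, 6, 7} ∩ {1, 2, 4, 5, 6, 9} = {2, 4, 6}
… ∩ ⟦white⟧ = {2, 4, 6} ∩ {1, 2, 6, 7, 9} = {2, 6}
So ⟦white horse above 5⟧ = {2, 6}.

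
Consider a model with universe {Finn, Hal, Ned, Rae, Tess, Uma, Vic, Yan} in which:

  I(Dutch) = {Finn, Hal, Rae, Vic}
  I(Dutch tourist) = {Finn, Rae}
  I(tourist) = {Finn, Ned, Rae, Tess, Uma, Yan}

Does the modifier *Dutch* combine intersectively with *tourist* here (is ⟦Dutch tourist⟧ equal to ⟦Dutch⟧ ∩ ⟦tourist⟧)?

yes

⟦Dutch⟧ ∩ ⟦tourist⟧ = {Finn, Hal, Rae, Vic} ∩ {Finn, Ned, Rae, Tess, Uma, Yan} = {Finn, Rae}
Observed ⟦Dutch tourist⟧ = {Finn, Rae}.
These coincide, so the modifier is intersective here.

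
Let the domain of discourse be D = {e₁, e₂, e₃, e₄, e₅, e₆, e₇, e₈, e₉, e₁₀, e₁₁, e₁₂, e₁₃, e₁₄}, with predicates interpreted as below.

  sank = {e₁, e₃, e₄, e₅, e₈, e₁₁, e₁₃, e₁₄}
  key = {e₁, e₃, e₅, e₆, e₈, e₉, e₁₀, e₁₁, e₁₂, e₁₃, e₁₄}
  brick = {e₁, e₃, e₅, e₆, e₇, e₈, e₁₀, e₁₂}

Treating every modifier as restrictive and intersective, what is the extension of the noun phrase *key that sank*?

{e₁, e₃, e₅, e₈, e₁₁, e₁₃, e₁₄}

⟦that sank⟧ = ⟦sank⟧ = {e₁, e₃, e₄, e₅, e₈, e₁₁, e₁₃, e₁₄}
⟦key⟧ = {e₁, e₃, e₅, e₆, e₈, e₉, e₁₀, e₁₁, e₁₂, e₁₃, e₁₄}
… ∩ ⟦that sank⟧ = {e₁, e₃, e₅, e₆, e₈, e₉, e₁₀, e₁₁, e₁₂, e₁₃, e₁₄} ∩ {e₁, e₃, e₄, e₅, e₈, e₁₁, e₁₃, e₁₄} = {e₁, e₃, e₅, e₈, e₁₁, e₁₃, e₁₄}
So ⟦key that sank⟧ = {e₁, e₃, e₅, e₈, e₁₁, e₁₃, e₁₄}.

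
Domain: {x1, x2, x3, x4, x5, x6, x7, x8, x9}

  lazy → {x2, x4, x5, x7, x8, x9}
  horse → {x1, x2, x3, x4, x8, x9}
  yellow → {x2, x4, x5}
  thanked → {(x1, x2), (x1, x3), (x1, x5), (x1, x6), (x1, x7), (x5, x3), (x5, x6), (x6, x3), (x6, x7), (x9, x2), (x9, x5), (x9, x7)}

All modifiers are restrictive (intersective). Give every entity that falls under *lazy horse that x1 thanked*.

⟦that x1 thanked⟧ = {x : ⟨x1, x⟩ ∈ ⟦thanked⟧} = {x2, x3, x5, x6, x7}
⟦horse⟧ = {x1, x2, x3, x4, x8, x9}
… ∩ ⟦that x1 thanked⟧ = {x1, x2, x3, x4, x8, x9} ∩ {x2, x3, x5, x6, x7} = {x2, x3}
… ∩ ⟦lazy⟧ = {x2, x3} ∩ {x2, x4, x5, x7, x8, x9} = {x2}
So ⟦lazy horse that x1 thanked⟧ = {x2}.

{x2}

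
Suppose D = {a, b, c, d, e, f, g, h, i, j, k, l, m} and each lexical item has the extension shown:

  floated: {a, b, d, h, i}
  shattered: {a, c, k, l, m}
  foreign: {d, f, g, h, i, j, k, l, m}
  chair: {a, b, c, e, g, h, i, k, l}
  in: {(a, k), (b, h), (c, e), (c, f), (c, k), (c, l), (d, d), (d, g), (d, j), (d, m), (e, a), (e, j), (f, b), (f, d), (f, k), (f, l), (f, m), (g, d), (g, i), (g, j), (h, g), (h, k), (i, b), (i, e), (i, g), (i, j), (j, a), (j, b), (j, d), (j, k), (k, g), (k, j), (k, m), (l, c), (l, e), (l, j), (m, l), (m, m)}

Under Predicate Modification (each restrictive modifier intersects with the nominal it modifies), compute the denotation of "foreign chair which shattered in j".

{k, l}

⟦which shattered⟧ = ⟦shattered⟧ = {a, c, k, l, m}
⟦in j⟧ = {x : ⟨x, j⟩ ∈ ⟦in⟧} = {d, e, g, i, k, l}
⟦chair⟧ = {a, b, c, e, g, h, i, k, l}
… ∩ ⟦which shattered⟧ = {a, b, c, e, g, h, i, k, l} ∩ {a, c, k, l, m} = {a, c, k, l}
… ∩ ⟦in j⟧ = {a, c, k, l} ∩ {d, e, g, i, k, l} = {k, l}
… ∩ ⟦foreign⟧ = {k, l} ∩ {d, f, g, h, i, j, k, l, m} = {k, l}
So ⟦foreign chair which shattered in j⟧ = {k, l}.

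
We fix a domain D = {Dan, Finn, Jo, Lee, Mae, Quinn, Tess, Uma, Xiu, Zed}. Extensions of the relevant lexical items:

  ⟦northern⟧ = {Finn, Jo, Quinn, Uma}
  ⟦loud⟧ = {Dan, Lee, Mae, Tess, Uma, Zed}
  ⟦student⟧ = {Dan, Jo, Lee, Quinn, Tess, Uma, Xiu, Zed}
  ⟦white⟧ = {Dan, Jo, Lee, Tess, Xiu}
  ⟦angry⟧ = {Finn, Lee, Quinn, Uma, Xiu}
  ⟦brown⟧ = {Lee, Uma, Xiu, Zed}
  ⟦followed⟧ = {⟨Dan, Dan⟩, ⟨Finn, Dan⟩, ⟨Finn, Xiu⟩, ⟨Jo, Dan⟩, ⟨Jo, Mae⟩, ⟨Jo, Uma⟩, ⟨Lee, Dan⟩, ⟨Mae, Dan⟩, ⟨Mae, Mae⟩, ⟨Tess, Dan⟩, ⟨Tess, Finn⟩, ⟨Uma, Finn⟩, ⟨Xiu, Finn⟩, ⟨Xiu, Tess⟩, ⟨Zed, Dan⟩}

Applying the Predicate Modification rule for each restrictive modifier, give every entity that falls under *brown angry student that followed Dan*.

{Lee}

⟦that followed Dan⟧ = {x : ⟨x, Dan⟩ ∈ ⟦followed⟧} = {Dan, Finn, Jo, Lee, Mae, Tess, Zed}
⟦student⟧ = {Dan, Jo, Lee, Quinn, Tess, Uma, Xiu, Zed}
… ∩ ⟦that followed Dan⟧ = {Dan, Jo, Lee, Quinn, Tess, Uma, Xiu, Zed} ∩ {Dan, Finn, Jo, Lee, Mae, Tess, Zed} = {Dan, Jo, Lee, Tess, Zed}
… ∩ ⟦brown⟧ = {Dan, Jo, Lee, Tess, Zed} ∩ {Lee, Uma, Xiu, Zed} = {Lee, Zed}
… ∩ ⟦angry⟧ = {Lee, Zed} ∩ {Finn, Lee, Quinn, Uma, Xiu} = {Lee}
So ⟦brown angry student that followed Dan⟧ = {Lee}.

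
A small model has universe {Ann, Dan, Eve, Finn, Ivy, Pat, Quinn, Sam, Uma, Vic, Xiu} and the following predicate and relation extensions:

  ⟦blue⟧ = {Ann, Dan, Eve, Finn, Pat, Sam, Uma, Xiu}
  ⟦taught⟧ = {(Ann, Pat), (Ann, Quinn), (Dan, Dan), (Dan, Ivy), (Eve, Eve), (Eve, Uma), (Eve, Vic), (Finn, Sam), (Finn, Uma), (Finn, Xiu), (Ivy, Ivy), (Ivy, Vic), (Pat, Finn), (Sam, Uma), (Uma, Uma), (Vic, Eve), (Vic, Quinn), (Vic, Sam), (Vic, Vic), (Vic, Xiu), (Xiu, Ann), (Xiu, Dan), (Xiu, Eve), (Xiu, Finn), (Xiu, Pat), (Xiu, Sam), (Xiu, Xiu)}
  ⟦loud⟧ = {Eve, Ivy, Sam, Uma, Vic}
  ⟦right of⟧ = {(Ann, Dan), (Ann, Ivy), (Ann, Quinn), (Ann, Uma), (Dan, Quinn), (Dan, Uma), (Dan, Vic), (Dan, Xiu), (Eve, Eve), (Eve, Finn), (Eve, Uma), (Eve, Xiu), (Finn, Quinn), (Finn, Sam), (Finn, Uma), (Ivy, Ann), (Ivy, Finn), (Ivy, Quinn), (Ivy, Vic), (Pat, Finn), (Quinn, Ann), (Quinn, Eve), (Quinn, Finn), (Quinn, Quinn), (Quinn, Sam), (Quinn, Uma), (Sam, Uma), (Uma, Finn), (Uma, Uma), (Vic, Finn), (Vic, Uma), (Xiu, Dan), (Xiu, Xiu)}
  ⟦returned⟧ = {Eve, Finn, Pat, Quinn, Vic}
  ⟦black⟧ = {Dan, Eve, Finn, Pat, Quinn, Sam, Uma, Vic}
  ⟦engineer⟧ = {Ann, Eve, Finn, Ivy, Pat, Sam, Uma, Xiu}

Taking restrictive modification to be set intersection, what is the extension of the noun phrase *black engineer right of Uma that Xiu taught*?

{Eve, Finn, Sam}

⟦right of Uma⟧ = {x : ⟨x, Uma⟩ ∈ ⟦right of⟧} = {Ann, Dan, Eve, Finn, Quinn, Sam, Uma, Vic}
⟦that Xiu taught⟧ = {x : ⟨Xiu, x⟩ ∈ ⟦taught⟧} = {Ann, Dan, Eve, Finn, Pat, Sam, Xiu}
⟦engineer⟧ = {Ann, Eve, Finn, Ivy, Pat, Sam, Uma, Xiu}
… ∩ ⟦right of Uma⟧ = {Ann, Eve, Finn, Ivy, Pat, Sam, Uma, Xiu} ∩ {Ann, Dan, Eve, Finn, Quinn, Sam, Uma, Vic} = {Ann, Eve, Finn, Sam, Uma}
… ∩ ⟦that Xiu taught⟧ = {Ann, Eve, Finn, Sam, Uma} ∩ {Ann, Dan, Eve, Finn, Pat, Sam, Xiu} = {Ann, Eve, Finn, Sam}
… ∩ ⟦black⟧ = {Ann, Eve, Finn, Sam} ∩ {Dan, Eve, Finn, Pat, Quinn, Sam, Uma, Vic} = {Eve, Finn, Sam}
So ⟦black engineer right of Uma that Xiu taught⟧ = {Eve, Finn, Sam}.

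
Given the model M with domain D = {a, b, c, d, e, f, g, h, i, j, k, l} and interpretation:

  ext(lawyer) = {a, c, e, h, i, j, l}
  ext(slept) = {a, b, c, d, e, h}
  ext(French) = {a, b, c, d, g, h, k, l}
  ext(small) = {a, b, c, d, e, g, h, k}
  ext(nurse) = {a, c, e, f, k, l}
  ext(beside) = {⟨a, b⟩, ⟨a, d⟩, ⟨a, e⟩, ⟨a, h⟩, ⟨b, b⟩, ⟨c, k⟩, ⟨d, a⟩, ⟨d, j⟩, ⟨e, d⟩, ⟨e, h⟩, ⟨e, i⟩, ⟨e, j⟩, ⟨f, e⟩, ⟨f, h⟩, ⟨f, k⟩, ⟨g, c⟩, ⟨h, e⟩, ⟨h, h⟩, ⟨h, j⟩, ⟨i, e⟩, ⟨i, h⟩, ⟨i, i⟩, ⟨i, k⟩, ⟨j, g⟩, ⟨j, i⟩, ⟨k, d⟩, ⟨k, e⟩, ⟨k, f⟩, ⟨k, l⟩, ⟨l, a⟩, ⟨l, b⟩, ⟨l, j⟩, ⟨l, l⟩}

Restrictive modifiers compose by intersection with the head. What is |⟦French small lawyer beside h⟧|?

⟦beside h⟧ = {x : ⟨x, h⟩ ∈ ⟦beside⟧} = {a, e, f, h, i}
⟦lawyer⟧ = {a, c, e, h, i, j, l}
… ∩ ⟦beside h⟧ = {a, c, e, h, i, j, l} ∩ {a, e, f, h, i} = {a, e, h, i}
… ∩ ⟦French⟧ = {a, e, h, i} ∩ {a, b, c, d, g, h, k, l} = {a, h}
… ∩ ⟦small⟧ = {a, h} ∩ {a, b, c, d, e, g, h, k} = {a, h}
⟦French small lawyer beside h⟧ = {a, h}, so the cardinality is 2.

2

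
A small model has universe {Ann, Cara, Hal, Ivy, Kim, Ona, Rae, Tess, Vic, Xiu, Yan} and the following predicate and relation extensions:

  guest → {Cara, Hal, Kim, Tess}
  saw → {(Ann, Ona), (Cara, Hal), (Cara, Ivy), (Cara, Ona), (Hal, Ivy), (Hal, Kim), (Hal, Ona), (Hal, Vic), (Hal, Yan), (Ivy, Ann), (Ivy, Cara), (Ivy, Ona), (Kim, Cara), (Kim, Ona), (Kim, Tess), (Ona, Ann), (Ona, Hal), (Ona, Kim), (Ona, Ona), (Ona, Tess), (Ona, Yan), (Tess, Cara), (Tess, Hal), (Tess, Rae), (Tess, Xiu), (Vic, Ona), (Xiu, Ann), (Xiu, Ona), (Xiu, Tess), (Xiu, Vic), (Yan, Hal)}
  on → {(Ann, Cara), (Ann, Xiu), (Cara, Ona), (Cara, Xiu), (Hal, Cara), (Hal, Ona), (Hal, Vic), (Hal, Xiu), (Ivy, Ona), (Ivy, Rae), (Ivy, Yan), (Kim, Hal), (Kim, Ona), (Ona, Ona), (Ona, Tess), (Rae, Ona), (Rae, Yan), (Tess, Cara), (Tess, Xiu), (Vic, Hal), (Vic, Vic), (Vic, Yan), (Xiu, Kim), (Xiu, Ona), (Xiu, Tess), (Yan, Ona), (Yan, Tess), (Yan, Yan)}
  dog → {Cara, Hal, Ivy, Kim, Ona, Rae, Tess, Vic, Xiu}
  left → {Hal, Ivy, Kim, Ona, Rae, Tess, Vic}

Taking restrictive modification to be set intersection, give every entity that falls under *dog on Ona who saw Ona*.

⟦on Ona⟧ = {x : ⟨x, Ona⟩ ∈ ⟦on⟧} = {Cara, Hal, Ivy, Kim, Ona, Rae, Xiu, Yan}
⟦who saw Ona⟧ = {x : ⟨x, Ona⟩ ∈ ⟦saw⟧} = {Ann, Cara, Hal, Ivy, Kim, Ona, Vic, Xiu}
⟦dog⟧ = {Cara, Hal, Ivy, Kim, Ona, Rae, Tess, Vic, Xiu}
… ∩ ⟦on Ona⟧ = {Cara, Hal, Ivy, Kim, Ona, Rae, Tess, Vic, Xiu} ∩ {Cara, Hal, Ivy, Kim, Ona, Rae, Xiu, Yan} = {Cara, Hal, Ivy, Kim, Ona, Rae, Xiu}
… ∩ ⟦who saw Ona⟧ = {Cara, Hal, Ivy, Kim, Ona, Rae, Xiu} ∩ {Ann, Cara, Hal, Ivy, Kim, Ona, Vic, Xiu} = {Cara, Hal, Ivy, Kim, Ona, Xiu}
So ⟦dog on Ona who saw Ona⟧ = {Cara, Hal, Ivy, Kim, Ona, Xiu}.

{Cara, Hal, Ivy, Kim, Ona, Xiu}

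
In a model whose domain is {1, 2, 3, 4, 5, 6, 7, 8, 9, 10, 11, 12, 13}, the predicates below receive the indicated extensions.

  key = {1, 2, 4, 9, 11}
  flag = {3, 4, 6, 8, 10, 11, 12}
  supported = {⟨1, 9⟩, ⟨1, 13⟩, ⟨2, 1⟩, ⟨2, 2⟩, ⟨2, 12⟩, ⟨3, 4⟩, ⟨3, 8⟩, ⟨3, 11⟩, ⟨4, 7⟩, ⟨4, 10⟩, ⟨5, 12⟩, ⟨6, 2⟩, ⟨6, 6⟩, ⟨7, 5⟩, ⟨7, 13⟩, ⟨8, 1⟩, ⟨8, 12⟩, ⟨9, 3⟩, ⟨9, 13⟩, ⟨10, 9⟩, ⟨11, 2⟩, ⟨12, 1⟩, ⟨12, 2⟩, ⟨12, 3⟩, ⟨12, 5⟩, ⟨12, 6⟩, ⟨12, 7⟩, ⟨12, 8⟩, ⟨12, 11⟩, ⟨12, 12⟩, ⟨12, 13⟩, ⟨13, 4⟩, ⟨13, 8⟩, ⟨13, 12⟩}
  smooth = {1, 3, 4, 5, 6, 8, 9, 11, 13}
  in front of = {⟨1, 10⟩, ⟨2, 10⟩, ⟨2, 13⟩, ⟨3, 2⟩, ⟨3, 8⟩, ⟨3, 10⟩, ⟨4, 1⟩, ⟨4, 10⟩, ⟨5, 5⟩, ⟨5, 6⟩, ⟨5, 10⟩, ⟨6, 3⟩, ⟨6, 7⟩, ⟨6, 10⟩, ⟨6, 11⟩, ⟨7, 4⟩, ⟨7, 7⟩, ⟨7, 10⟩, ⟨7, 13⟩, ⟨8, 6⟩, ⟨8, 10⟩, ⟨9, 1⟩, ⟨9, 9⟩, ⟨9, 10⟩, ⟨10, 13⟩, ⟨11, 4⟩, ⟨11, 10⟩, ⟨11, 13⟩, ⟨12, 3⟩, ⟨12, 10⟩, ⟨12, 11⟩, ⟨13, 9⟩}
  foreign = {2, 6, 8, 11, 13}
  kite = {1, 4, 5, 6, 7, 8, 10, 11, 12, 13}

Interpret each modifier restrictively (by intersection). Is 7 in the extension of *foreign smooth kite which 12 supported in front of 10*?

⟦which 12 supported⟧ = {x : ⟨12, x⟩ ∈ ⟦supported⟧} = {1, 2, 3, 5, 6, 7, 8, 11, 12, 13}
⟦in front of 10⟧ = {x : ⟨x, 10⟩ ∈ ⟦in front of⟧} = {1, 2, 3, 4, 5, 6, 7, 8, 9, 11, 12}
⟦kite⟧ = {1, 4, 5, 6, 7, 8, 10, 11, 12, 13}
… ∩ ⟦which 12 supported⟧ = {1, 4, 5, 6, 7, 8, 10, 11, 12, 13} ∩ {1, 2, 3, 5, 6, 7, 8, 11, 12, 13} = {1, 5, 6, 7, 8, 11, 12, 13}
… ∩ ⟦in front of 10⟧ = {1, 5, 6, 7, 8, 11, 12, 13} ∩ {1, 2, 3, 4, 5, 6, 7, 8, 9, 11, 12} = {1, 5, 6, 7, 8, 11, 12}
… ∩ ⟦foreign⟧ = {1, 5, 6, 7, 8, 11, 12} ∩ {2, 6, 8, 11, 13} = {6, 8, 11}
… ∩ ⟦smooth⟧ = {6, 8, 11} ∩ {1, 3, 4, 5, 6, 8, 9, 11, 13} = {6, 8, 11}
⟦foreign smooth kite which 12 supported in front of 10⟧ = {6, 8, 11}; 7 ∉ this set.

no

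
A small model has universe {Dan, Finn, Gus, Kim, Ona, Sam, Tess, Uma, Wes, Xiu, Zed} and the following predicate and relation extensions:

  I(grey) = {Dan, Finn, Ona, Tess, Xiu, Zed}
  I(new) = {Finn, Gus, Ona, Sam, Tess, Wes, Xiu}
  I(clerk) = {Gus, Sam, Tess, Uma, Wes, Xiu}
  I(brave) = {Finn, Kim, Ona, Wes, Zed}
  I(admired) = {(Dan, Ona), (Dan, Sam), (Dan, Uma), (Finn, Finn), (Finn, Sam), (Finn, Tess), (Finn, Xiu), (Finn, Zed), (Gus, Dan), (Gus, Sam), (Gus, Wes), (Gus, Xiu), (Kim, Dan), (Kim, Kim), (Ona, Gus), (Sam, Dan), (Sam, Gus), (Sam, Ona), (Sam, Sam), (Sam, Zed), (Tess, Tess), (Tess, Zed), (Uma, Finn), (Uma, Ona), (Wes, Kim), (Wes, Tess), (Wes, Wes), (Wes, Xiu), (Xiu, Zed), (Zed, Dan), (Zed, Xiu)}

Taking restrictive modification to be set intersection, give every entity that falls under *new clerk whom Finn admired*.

{Sam, Tess, Xiu}

⟦whom Finn admired⟧ = {x : ⟨Finn, x⟩ ∈ ⟦admired⟧} = {Finn, Sam, Tess, Xiu, Zed}
⟦clerk⟧ = {Gus, Sam, Tess, Uma, Wes, Xiu}
… ∩ ⟦whom Finn admired⟧ = {Gus, Sam, Tess, Uma, Wes, Xiu} ∩ {Finn, Sam, Tess, Xiu, Zed} = {Sam, Tess, Xiu}
… ∩ ⟦new⟧ = {Sam, Tess, Xiu} ∩ {Finn, Gus, Ona, Sam, Tess, Wes, Xiu} = {Sam, Tess, Xiu}
So ⟦new clerk whom Finn admired⟧ = {Sam, Tess, Xiu}.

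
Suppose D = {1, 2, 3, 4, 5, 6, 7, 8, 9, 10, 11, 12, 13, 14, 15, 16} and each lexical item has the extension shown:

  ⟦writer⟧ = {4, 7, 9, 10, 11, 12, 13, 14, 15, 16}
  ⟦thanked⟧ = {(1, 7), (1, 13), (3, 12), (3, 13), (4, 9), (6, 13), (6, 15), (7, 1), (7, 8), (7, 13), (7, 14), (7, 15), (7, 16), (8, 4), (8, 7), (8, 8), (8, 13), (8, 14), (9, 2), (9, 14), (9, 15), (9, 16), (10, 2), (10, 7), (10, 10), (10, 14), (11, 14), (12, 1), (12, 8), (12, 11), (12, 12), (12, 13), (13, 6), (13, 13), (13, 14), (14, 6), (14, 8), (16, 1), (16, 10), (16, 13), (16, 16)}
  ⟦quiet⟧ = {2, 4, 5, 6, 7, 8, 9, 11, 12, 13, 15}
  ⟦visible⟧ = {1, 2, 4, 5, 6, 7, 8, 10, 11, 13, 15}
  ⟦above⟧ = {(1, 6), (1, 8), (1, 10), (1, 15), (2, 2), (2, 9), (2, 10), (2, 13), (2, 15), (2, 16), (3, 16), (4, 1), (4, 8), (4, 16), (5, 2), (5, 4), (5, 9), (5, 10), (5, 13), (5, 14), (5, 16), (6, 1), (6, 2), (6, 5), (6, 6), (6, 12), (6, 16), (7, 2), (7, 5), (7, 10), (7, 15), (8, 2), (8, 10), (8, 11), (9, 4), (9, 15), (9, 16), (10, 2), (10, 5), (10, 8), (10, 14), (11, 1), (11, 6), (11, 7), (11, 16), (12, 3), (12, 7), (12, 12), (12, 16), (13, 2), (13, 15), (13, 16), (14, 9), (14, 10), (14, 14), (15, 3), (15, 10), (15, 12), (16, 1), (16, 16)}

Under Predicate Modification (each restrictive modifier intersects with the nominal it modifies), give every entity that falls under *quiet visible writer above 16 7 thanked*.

{13}

⟦above 16⟧ = {x : ⟨x, 16⟩ ∈ ⟦above⟧} = {2, 3, 4, 5, 6, 9, 11, 12, 13, 16}
⟦7 thanked⟧ = {x : ⟨7, x⟩ ∈ ⟦thanked⟧} = {1, 8, 13, 14, 15, 16}
⟦writer⟧ = {4, 7, 9, 10, 11, 12, 13, 14, 15, 16}
… ∩ ⟦above 16⟧ = {4, 7, 9, 10, 11, 12, 13, 14, 15, 16} ∩ {2, 3, 4, 5, 6, 9, 11, 12, 13, 16} = {4, 9, 11, 12, 13, 16}
… ∩ ⟦7 thanked⟧ = {4, 9, 11, 12, 13, 16} ∩ {1, 8, 13, 14, 15, 16} = {13, 16}
… ∩ ⟦quiet⟧ = {13, 16} ∩ {2, 4, 5, 6, 7, 8, 9, 11, 12, 13, 15} = {13}
… ∩ ⟦visible⟧ = {13} ∩ {1, 2, 4, 5, 6, 7, 8, 10, 11, 13, 15} = {13}
So ⟦quiet visible writer above 16 7 thanked⟧ = {13}.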